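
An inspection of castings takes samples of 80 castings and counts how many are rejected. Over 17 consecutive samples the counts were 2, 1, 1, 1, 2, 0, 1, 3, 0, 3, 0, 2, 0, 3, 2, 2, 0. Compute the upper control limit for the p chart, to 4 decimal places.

p̄ = Σdᵢ / (k·n) = 23 / (17 × 80) = 0.01691
UCL = p̄ + 3·√(p̄(1−p̄)/n) = 0.01691 + 3 × √(0.01691×0.98309/80) = 0.01691 + 3 × 0.01442 = 0.06016

0.0602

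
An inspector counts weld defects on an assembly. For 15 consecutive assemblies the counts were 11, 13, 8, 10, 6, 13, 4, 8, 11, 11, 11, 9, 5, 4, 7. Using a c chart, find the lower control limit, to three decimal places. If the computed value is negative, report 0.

0.000

c̄ = (11 + 13 + 8 + 10 + 6 + 13 + 4 + 8 + 11 + 11 + 11 + 9 + 5 + 4 + 7) / 15 = 131 / 15 = 8.7333
LCL = c̄ − 3√c̄ = 8.7333 − 3 × 2.9552 = -0.1323 → 0 (cannot be negative)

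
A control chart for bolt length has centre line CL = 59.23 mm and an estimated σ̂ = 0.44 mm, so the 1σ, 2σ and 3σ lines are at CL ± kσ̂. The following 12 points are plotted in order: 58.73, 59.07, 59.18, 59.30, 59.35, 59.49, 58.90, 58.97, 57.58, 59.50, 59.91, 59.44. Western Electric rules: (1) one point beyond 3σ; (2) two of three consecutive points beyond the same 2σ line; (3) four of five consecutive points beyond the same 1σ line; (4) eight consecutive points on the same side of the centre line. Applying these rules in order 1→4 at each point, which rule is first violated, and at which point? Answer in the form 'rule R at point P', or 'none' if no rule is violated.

Zone of each point (C = within 1σ̂, B = 1σ̂–2σ̂, A = 2σ̂–3σ̂, * = beyond 3σ̂; sign = side of CL): 1:-B, 2:-C, 3:-C, 4:+C, 5:+C, 6:+C, 7:-C, 8:-C, 9:-*, 10:+C, 11:+B, 12:+C
Rule 1 (one point beyond the 3σ limits) is satisfied at point 9.

rule 1 at point 9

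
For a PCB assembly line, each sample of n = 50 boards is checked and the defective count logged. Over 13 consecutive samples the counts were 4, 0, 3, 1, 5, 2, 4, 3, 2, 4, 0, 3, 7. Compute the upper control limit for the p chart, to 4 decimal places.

p̄ = Σdᵢ / (k·n) = 38 / (13 × 50) = 0.05846
UCL = p̄ + 3·√(p̄(1−p̄)/n) = 0.05846 + 3 × √(0.05846×0.94154/50) = 0.05846 + 3 × 0.03318 = 0.15800

0.1580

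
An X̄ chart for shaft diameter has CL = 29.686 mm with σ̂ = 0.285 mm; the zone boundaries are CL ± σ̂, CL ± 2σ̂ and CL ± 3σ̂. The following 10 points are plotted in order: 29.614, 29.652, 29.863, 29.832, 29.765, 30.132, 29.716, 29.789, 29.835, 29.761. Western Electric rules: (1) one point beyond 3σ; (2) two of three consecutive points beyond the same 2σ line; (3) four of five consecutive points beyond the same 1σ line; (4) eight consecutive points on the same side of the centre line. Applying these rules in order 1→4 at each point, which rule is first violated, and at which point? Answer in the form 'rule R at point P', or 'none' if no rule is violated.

Zone of each point (C = within 1σ̂, B = 1σ̂–2σ̂, A = 2σ̂–3σ̂, * = beyond 3σ̂; sign = side of CL): 1:-C, 2:-C, 3:+C, 4:+C, 5:+C, 6:+B, 7:+C, 8:+C, 9:+C, 10:+C
Rule 4 (eight consecutive points on the same side of the centre line) is satisfied at point 10.

rule 4 at point 10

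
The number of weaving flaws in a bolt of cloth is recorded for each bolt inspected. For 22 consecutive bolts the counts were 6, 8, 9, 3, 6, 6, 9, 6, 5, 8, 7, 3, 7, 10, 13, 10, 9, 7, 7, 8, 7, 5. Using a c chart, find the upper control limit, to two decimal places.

15.29

c̄ = (6 + 8 + 9 + 3 + 6 + 6 + 9 + 6 + 5 + 8 + 7 + 3 + 7 + 10 + 13 + 10 + 9 + 7 + 7 + 8 + 7 + 5) / 22 = 159 / 22 = 7.2273
UCL = c̄ + 3√c̄ = 7.2273 + 3 × √7.2273 = 7.2273 + 3 × 2.6884 = 15.2923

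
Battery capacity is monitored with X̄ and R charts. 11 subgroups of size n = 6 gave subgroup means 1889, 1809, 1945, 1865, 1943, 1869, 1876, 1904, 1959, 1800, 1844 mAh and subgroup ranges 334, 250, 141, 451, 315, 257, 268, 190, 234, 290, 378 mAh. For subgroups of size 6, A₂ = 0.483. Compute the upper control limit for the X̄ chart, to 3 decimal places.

2018.560

X̄̄ = (1889 + 1809 + 1945 + 1865 + 1943 + 1869 + 1876 + 1904 + 1959 + 1800 + 1844) / 11 = 20703.0000 / 11 = 1882.0909
R̄ = (334 + 250 + 141 + 451 + 315 + 257 + 268 + 190 + 234 + 290 + 378) / 11 = 3108.0000 / 11 = 282.5455
UCL = X̄̄ + A₂·R̄ = 1882.0909 + 0.483 × 282.5455 = 2018.5604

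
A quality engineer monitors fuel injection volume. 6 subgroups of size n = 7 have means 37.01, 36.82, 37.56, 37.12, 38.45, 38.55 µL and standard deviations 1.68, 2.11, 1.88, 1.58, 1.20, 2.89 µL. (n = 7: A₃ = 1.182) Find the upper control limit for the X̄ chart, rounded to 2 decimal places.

39.82

X̄̄ = (37.01 + 36.82 + 37.56 + 37.12 + 38.45 + 38.55) / 6 = 37.5850
s̄ = (1.68 + 2.11 + 1.88 + 1.58 + 1.20 + 2.89) / 6 = 1.8900
UCL = X̄̄ + A₃·s̄ = 37.5850 + 1.182 × 1.8900 = 39.8190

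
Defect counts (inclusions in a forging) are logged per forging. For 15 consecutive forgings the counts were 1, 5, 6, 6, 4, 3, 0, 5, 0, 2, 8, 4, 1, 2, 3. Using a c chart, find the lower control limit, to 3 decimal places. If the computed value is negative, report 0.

c̄ = (1 + 5 + 6 + 6 + 4 + 3 + 0 + 5 + 0 + 2 + 8 + 4 + 1 + 2 + 3) / 15 = 50 / 15 = 3.3333
LCL = c̄ − 3√c̄ = 3.3333 − 3 × 1.8257 = -2.1439 → 0 (cannot be negative)

0.000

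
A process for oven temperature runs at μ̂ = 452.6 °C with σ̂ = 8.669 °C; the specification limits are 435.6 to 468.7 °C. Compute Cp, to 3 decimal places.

0.636

Cp = (USL − LSL) / (6σ̂) = (468.7 − 435.6) / (6 × 8.669) = 33.1000 / 52.0140 = 0.6364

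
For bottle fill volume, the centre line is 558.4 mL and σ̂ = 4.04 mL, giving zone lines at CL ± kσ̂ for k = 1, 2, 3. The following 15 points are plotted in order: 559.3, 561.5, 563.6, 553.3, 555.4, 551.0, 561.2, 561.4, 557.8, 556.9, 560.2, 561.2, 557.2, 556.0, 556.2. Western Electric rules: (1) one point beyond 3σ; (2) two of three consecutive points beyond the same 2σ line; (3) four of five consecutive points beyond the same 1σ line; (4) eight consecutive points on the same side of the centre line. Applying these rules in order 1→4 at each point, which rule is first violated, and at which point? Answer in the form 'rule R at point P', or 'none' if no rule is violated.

none

Zone of each point (C = within 1σ̂, B = 1σ̂–2σ̂, A = 2σ̂–3σ̂, * = beyond 3σ̂; sign = side of CL): 1:+C, 2:+C, 3:+B, 4:-B, 5:-C, 6:-B, 7:+C, 8:+C, 9:-C, 10:-C, 11:+C, 12:+C, 13:-C, 14:-C, 15:-C
No rule fires across all 15 points.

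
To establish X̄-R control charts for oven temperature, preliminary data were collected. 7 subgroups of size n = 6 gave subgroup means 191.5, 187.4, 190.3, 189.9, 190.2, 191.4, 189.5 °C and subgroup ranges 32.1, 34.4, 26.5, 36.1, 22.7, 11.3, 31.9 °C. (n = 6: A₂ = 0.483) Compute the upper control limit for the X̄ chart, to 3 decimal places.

X̄̄ = (191.5 + 187.4 + 190.3 + 189.9 + 190.2 + 191.4 + 189.5) / 7 = 1330.2000 / 7 = 190.0286
R̄ = (32.1 + 34.4 + 26.5 + 36.1 + 22.7 + 11.3 + 31.9) / 7 = 195.0000 / 7 = 27.8571
UCL = X̄̄ + A₂·R̄ = 190.0286 + 0.483 × 27.8571 = 203.4836

203.484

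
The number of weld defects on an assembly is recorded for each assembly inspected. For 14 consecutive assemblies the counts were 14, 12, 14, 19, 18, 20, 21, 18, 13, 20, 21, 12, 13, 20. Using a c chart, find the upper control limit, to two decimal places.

c̄ = (14 + 12 + 14 + 19 + 18 + 20 + 21 + 18 + 13 + 20 + 21 + 12 + 13 + 20) / 14 = 235 / 14 = 16.7857
UCL = c̄ + 3√c̄ = 16.7857 + 3 × √16.7857 = 16.7857 + 3 × 4.0970 = 29.0768

29.08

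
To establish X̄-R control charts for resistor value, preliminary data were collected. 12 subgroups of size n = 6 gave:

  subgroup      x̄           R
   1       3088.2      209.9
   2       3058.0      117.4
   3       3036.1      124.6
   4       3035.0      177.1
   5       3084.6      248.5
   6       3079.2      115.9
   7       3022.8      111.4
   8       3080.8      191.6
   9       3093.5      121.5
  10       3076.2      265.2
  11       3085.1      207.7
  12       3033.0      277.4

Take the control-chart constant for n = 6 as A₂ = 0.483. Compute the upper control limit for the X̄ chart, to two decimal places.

3151.65

X̄̄ = (3088.2 + 3058.0 + 3036.1 + 3035.0 + 3084.6 + 3079.2 + 3022.8 + 3080.8 + 3093.5 + 3076.2 + 3085.1 + 3033.0) / 12 = 36772.5000 / 12 = 3064.3750
R̄ = (209.9 + 117.4 + 124.6 + 177.1 + 248.5 + 115.9 + 111.4 + 191.6 + 121.5 + 265.2 + 207.7 + 277.4) / 12 = 2168.2000 / 12 = 180.6833
UCL = X̄̄ + A₂·R̄ = 3064.3750 + 0.483 × 180.6833 = 3151.6451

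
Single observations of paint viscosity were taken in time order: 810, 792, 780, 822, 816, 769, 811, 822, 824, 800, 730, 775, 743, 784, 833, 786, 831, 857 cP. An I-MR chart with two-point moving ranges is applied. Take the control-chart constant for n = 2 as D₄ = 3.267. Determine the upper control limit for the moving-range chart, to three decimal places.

Moving ranges: 18, 12, 42, 6, 47, 42, 11, 2, 24, 70, 45, 32, 41, 49, 47, 45, 26; M̄R̄ = 559.0000 / 17 = 32.8824
UCL_MR = D₄·M̄R̄ = 3.267 × 32.8824 = 107.4266

107.427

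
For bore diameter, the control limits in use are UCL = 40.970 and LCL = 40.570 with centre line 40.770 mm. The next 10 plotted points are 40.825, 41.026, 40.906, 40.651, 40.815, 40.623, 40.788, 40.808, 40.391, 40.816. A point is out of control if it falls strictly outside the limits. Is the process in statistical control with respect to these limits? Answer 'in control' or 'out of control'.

out of control

Compare each point to [40.570, 40.970]: sample 2 = 41.026 > UCL; sample 9 = 40.391 < LCL.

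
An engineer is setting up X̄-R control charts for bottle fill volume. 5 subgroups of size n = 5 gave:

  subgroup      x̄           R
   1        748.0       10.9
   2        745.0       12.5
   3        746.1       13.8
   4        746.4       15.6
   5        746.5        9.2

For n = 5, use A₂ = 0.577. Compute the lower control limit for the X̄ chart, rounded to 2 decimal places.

X̄̄ = (748.0 + 745.0 + 746.1 + 746.4 + 746.5) / 5 = 3732.0000 / 5 = 746.4000
R̄ = (10.9 + 12.5 + 13.8 + 15.6 + 9.2) / 5 = 62.0000 / 5 = 12.4000
LCL = X̄̄ − A₂·R̄ = 746.4000 − 0.577 × 12.4000 = 739.2452

739.25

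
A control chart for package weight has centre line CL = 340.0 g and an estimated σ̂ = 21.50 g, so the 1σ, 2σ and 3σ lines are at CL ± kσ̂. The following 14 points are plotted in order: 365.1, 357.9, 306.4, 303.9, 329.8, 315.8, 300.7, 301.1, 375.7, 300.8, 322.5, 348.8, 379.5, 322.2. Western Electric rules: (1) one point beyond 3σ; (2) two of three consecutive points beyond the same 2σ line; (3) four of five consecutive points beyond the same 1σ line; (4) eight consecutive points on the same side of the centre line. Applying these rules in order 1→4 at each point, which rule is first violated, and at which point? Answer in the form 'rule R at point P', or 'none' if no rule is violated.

rule 3 at point 7

Zone of each point (C = within 1σ̂, B = 1σ̂–2σ̂, A = 2σ̂–3σ̂, * = beyond 3σ̂; sign = side of CL): 1:+B, 2:+C, 3:-B, 4:-B, 5:-C, 6:-B, 7:-B, 8:-B, 9:+B, 10:-B, 11:-C, 12:+C, 13:+B, 14:-C
Rule 3 (four of five consecutive points beyond the same 1σ limit) is satisfied at point 7.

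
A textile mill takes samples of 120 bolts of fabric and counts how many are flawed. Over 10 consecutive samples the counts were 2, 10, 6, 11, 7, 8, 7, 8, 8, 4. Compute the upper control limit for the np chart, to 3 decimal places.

14.854

p̄ = Σdᵢ / (k·n) = 71 / (10 × 120) = 0.05917
UCL = np̄ + 3·√(np̄(1−p̄)) = 7.1000 + 3 × √(7.1000×0.94083) = 7.1000 + 3 × 2.5846 = 14.8537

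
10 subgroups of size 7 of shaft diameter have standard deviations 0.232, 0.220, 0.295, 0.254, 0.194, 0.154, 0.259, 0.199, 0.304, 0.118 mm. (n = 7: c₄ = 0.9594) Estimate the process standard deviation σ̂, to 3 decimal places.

s̄ = (0.232 + 0.220 + 0.295 + 0.254 + 0.194 + 0.154 + 0.259 + 0.199 + 0.304 + 0.118) / 10 = 0.2229
σ̂ = s̄ / c₄ = 0.2229 / 0.9594 = 0.2323

0.232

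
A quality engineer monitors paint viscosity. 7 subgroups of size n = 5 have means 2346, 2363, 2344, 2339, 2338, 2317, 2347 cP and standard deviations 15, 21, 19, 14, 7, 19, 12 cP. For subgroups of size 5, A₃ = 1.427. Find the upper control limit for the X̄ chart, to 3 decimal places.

2363.813

X̄̄ = (2346 + 2363 + 2344 + 2339 + 2338 + 2317 + 2347) / 7 = 2342.0000
s̄ = (15 + 21 + 19 + 14 + 7 + 19 + 12) / 7 = 15.2857
UCL = X̄̄ + A₃·s̄ = 2342.0000 + 1.427 × 15.2857 = 2363.8127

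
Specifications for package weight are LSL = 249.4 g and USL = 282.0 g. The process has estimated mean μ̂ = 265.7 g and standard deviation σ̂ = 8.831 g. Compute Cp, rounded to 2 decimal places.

Cp = (USL − LSL) / (6σ̂) = (282.0 − 249.4) / (6 × 8.831) = 32.6000 / 52.9860 = 0.6153

0.62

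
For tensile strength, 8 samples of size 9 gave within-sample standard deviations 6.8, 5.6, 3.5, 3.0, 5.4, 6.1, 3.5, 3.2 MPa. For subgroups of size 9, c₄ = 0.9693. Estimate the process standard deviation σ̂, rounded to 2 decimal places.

s̄ = (6.8 + 5.6 + 3.5 + 3.0 + 5.4 + 6.1 + 3.5 + 3.2) / 8 = 4.6375
σ̂ = s̄ / c₄ = 4.6375 / 0.9693 = 4.7844

4.78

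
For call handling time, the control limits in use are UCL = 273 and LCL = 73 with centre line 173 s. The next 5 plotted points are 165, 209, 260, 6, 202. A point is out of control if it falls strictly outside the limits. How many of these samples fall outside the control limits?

1

Compare each point to [73, 273]: sample 4 = 6 < LCL.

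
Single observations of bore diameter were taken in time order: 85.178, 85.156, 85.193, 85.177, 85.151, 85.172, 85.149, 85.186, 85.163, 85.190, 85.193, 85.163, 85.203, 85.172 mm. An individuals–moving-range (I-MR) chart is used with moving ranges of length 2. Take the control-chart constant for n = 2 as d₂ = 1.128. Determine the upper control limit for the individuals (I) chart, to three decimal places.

X̄ = (85.178 + 85.156 + 85.193 + 85.177 + 85.151 + 85.172 + 85.149 + 85.186 + 85.163 + 85.190 + 85.193 + 85.163 + 85.203 + 85.172) / 14 = 85.1747
Moving ranges: 0.022, 0.037, 0.016, 0.026, 0.021, 0.023, 0.037, 0.023, 0.027, 0.003, 0.030, 0.040, 0.031; M̄R̄ = 0.3360 / 13 = 0.0258
UCL = X̄ + 3·M̄R̄/d₂ = 85.1747 + 3 × 0.0258 / 1.128 = 85.2435

85.243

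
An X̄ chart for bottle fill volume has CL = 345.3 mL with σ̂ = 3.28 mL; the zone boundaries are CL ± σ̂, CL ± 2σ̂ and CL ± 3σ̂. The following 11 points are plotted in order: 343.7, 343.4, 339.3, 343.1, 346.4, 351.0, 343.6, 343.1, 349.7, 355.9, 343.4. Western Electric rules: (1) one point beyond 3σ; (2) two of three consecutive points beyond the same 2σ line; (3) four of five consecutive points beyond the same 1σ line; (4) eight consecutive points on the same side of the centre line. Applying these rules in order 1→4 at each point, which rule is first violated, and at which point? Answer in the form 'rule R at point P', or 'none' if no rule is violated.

rule 1 at point 10

Zone of each point (C = within 1σ̂, B = 1σ̂–2σ̂, A = 2σ̂–3σ̂, * = beyond 3σ̂; sign = side of CL): 1:-C, 2:-C, 3:-B, 4:-C, 5:+C, 6:+B, 7:-C, 8:-C, 9:+B, 10:+*, 11:-C
Rule 1 (one point beyond the 3σ limits) is satisfied at point 10.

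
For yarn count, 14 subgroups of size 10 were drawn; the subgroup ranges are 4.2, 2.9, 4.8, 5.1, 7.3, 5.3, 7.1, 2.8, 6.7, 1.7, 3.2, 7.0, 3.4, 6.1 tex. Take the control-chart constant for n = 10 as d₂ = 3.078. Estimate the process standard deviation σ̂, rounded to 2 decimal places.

R̄ = (4.2 + 2.9 + 4.8 + 5.1 + 7.3 + 5.3 + 7.1 + 2.8 + 6.7 + 1.7 + 3.2 + 7.0 + 3.4 + 6.1) / 14 = 4.8286
σ̂ = R̄ / d₂ = 4.8286 / 3.078 = 1.5687

1.57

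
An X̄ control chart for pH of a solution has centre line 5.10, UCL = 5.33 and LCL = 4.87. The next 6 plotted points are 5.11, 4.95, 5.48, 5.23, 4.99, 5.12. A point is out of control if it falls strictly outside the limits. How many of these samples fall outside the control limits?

Compare each point to [4.87, 5.33]: sample 3 = 5.48 > UCL.

1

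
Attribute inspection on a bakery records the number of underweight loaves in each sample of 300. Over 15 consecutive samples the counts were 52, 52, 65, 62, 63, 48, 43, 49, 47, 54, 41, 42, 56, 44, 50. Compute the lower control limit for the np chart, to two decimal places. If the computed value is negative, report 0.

31.65

p̄ = Σdᵢ / (k·n) = 768 / (15 × 300) = 0.17067
LCL = np̄ − 3·√(np̄(1−p̄)) = 51.2000 − 3 × 6.5163 = 31.6512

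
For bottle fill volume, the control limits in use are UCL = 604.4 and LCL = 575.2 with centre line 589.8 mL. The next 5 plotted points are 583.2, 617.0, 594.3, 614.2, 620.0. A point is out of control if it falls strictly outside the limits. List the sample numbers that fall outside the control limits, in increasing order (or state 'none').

2, 4, 5

Compare each point to [575.2, 604.4]: sample 2 = 617.0 > UCL; sample 4 = 614.2 > UCL; sample 5 = 620.0 > UCL.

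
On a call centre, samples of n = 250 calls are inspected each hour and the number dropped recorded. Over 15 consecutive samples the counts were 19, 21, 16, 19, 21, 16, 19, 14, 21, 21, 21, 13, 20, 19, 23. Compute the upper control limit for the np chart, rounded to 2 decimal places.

31.40

p̄ = Σdᵢ / (k·n) = 283 / (15 × 250) = 0.07547
UCL = np̄ + 3·√(np̄(1−p̄)) = 18.8667 + 3 × √(18.8667×0.92453) = 18.8667 + 3 × 4.1765 = 31.3961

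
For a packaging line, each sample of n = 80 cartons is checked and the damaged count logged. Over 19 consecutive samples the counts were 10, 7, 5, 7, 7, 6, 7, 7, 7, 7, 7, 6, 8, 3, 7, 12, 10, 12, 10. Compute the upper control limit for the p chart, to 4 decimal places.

0.1939

p̄ = Σdᵢ / (k·n) = 145 / (19 × 80) = 0.09539
UCL = p̄ + 3·√(p̄(1−p̄)/n) = 0.09539 + 3 × √(0.09539×0.90461/80) = 0.09539 + 3 × 0.03284 = 0.19392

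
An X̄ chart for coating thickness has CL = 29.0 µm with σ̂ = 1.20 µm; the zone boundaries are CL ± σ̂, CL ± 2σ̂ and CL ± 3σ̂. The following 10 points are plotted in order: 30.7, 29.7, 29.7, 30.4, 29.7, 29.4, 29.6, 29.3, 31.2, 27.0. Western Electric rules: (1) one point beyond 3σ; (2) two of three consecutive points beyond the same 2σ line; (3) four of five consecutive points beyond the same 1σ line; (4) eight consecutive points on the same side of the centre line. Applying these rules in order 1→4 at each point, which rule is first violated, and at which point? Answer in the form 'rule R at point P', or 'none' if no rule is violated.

rule 4 at point 8

Zone of each point (C = within 1σ̂, B = 1σ̂–2σ̂, A = 2σ̂–3σ̂, * = beyond 3σ̂; sign = side of CL): 1:+B, 2:+C, 3:+C, 4:+B, 5:+C, 6:+C, 7:+C, 8:+C, 9:+B, 10:-B
Rule 4 (eight consecutive points on the same side of the centre line) is satisfied at point 8.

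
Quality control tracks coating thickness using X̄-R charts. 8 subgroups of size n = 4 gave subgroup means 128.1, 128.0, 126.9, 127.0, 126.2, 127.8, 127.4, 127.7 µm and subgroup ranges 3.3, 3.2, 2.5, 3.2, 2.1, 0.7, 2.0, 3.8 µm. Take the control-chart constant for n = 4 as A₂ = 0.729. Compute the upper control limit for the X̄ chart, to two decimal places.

129.28

X̄̄ = (128.1 + 128.0 + 126.9 + 127.0 + 126.2 + 127.8 + 127.4 + 127.7) / 8 = 1019.1000 / 8 = 127.3875
R̄ = (3.3 + 3.2 + 2.5 + 3.2 + 2.1 + 0.7 + 2.0 + 3.8) / 8 = 20.8000 / 8 = 2.6000
UCL = X̄̄ + A₂·R̄ = 127.3875 + 0.729 × 2.6000 = 129.2829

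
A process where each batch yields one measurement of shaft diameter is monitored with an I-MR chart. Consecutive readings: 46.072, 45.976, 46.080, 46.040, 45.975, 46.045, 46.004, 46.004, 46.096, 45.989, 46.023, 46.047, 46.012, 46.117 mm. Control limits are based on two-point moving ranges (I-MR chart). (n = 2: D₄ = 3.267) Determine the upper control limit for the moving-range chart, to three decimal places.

0.204

Moving ranges: 0.096, 0.104, 0.040, 0.065, 0.070, 0.041, 0.000, 0.092, 0.107, 0.034, 0.024, 0.035, 0.105; M̄R̄ = 0.8130 / 13 = 0.0625
UCL_MR = D₄·M̄R̄ = 3.267 × 0.0625 = 0.2043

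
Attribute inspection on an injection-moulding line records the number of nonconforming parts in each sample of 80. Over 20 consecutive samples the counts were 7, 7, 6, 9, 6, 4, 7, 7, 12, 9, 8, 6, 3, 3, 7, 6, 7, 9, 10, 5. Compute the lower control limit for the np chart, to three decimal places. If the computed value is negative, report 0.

0.000

p̄ = Σdᵢ / (k·n) = 138 / (20 × 80) = 0.08625
LCL = np̄ − 3·√(np̄(1−p̄)) = 6.9000 − 3 × 2.5110 = -0.6329 → 0 (negative, so LCL = 0)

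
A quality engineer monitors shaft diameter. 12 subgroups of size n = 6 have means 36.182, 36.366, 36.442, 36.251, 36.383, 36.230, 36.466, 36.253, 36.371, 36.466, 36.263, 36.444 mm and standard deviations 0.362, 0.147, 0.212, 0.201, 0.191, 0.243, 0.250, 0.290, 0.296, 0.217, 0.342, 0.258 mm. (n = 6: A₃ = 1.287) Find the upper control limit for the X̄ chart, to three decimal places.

36.666

X̄̄ = (36.182 + 36.366 + 36.442 + 36.251 + 36.383 + 36.230 + 36.466 + 36.253 + 36.371 + 36.466 + 36.263 + 36.444) / 12 = 36.3431
s̄ = (0.362 + 0.147 + 0.212 + 0.201 + 0.191 + 0.243 + 0.250 + 0.290 + 0.296 + 0.217 + 0.342 + 0.258) / 12 = 0.2507
UCL = X̄̄ + A₃·s̄ = 36.3431 + 1.287 × 0.2507 = 36.6658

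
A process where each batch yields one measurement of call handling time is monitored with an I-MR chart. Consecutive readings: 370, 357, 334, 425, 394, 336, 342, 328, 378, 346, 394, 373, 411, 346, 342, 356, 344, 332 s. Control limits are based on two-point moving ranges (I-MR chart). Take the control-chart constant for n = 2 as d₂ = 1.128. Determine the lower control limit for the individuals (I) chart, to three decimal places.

278.327

X̄ = (370 + 357 + 334 + 425 + 394 + 336 + 342 + 328 + 378 + 346 + 394 + 373 + 411 + 346 + 342 + 356 + 344 + 332) / 18 = 361.5556
Moving ranges: 13, 23, 91, 31, 58, 6, 14, 50, 32, 48, 21, 38, 65, 4, 14, 12, 12; M̄R̄ = 532.0000 / 17 = 31.2941
LCL = X̄ − 3·M̄R̄/d₂ = 361.5556 − 3 × 31.2941 / 1.128 = 278.3265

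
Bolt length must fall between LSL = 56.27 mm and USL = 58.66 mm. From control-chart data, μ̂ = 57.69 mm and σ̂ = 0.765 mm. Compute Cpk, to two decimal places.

Cpu = (USL − μ̂) / (3σ̂) = (58.66 − 57.69) / (3 × 0.765) = 0.4227; Cpl = (μ̂ − LSL) / (3σ̂) = (57.69 − 56.27) / (3 × 0.765) = 0.6187; Cpk = min(Cpu, Cpl) = 0.4227

0.42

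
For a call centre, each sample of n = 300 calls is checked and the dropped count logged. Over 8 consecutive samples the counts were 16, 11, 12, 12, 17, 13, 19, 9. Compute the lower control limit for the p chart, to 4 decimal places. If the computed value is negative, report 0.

p̄ = Σdᵢ / (k·n) = 109 / (8 × 300) = 0.04542
LCL = p̄ − 3·√(p̄(1−p̄)/n) = 0.04542 − 3 × 0.01202 = 0.00935

0.0094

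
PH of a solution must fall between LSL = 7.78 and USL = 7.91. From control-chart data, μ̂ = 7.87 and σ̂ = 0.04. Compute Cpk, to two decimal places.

0.33

Cpu = (USL − μ̂) / (3σ̂) = (7.91 − 7.87) / (3 × 0.04) = 0.3333; Cpl = (μ̂ − LSL) / (3σ̂) = (7.87 − 7.78) / (3 × 0.04) = 0.7500; Cpk = min(Cpu, Cpl) = 0.3333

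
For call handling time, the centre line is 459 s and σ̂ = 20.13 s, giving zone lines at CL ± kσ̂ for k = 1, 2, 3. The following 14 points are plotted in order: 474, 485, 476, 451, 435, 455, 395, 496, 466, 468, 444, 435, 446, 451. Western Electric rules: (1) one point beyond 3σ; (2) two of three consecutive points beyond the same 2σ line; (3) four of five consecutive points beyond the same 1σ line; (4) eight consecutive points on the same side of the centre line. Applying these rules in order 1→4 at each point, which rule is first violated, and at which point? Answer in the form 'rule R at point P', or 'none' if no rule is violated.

Zone of each point (C = within 1σ̂, B = 1σ̂–2σ̂, A = 2σ̂–3σ̂, * = beyond 3σ̂; sign = side of CL): 1:+C, 2:+B, 3:+C, 4:-C, 5:-B, 6:-C, 7:-*, 8:+B, 9:+C, 10:+C, 11:-C, 12:-B, 13:-C, 14:-C
Rule 1 (one point beyond the 3σ limits) is satisfied at point 7.

rule 1 at point 7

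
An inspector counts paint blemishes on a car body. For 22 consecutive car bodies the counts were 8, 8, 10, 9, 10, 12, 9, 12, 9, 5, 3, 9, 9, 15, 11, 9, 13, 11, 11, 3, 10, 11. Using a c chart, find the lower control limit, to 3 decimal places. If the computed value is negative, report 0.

c̄ = (8 + 8 + 10 + 9 + 10 + 12 + 9 + 12 + 9 + 5 + 3 + 9 + 9 + 15 + 11 + 9 + 13 + 11 + 11 + 3 + 10 + 11) / 22 = 207 / 22 = 9.4091
LCL = c̄ − 3√c̄ = 9.4091 − 3 × 3.0674 = 0.2068

0.207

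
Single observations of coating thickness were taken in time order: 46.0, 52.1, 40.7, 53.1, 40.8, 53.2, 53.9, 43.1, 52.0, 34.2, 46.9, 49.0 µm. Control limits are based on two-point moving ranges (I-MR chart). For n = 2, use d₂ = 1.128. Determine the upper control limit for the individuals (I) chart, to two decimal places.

X̄ = (46.0 + 52.1 + 40.7 + 53.1 + 40.8 + 53.2 + 53.9 + 43.1 + 52.0 + 34.2 + 46.9 + 49.0) / 12 = 47.0833
Moving ranges: 6.1, 11.4, 12.4, 12.3, 12.4, 0.7, 10.8, 8.9, 17.8, 12.7, 2.1; M̄R̄ = 107.6000 / 11 = 9.7818
UCL = X̄ + 3·M̄R̄/d₂ = 47.0833 + 3 × 9.7818 / 1.128 = 73.0988

73.10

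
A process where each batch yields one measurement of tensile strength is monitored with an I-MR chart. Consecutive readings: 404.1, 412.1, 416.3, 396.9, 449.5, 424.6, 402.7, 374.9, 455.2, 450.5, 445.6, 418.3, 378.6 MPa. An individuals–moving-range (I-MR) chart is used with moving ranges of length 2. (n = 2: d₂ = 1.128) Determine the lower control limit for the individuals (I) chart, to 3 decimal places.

347.669

X̄ = (404.1 + 412.1 + 416.3 + 396.9 + 449.5 + 424.6 + 402.7 + 374.9 + 455.2 + 450.5 + 445.6 + 418.3 + 378.6) / 13 = 417.6385
Moving ranges: 8.0, 4.2, 19.4, 52.6, 24.9, 21.9, 27.8, 80.3, 4.7, 4.9, 27.3, 39.7; M̄R̄ = 315.7000 / 12 = 26.3083
LCL = X̄ − 3·M̄R̄/d₂ = 417.6385 − 3 × 26.3083 / 1.128 = 347.6695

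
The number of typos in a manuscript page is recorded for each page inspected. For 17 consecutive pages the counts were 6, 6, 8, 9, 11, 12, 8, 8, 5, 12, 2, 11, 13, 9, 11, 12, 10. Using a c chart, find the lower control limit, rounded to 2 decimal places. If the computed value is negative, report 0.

c̄ = (6 + 6 + 8 + 9 + 11 + 12 + 8 + 8 + 5 + 12 + 2 + 11 + 13 + 9 + 11 + 12 + 10) / 17 = 153 / 17 = 9.0000
LCL = c̄ − 3√c̄ = 9.0000 − 3 × 3.0000 = 0.0000

0.00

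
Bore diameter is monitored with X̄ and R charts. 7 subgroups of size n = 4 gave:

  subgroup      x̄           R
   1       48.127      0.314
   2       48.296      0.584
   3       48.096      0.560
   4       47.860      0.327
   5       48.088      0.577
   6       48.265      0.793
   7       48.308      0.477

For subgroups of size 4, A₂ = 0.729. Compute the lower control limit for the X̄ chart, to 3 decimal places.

47.770

X̄̄ = (48.127 + 48.296 + 48.096 + 47.860 + 48.088 + 48.265 + 48.308) / 7 = 337.0400 / 7 = 48.1486
R̄ = (0.314 + 0.584 + 0.560 + 0.327 + 0.577 + 0.793 + 0.477) / 7 = 3.6320 / 7 = 0.5189
LCL = X̄̄ − A₂·R̄ = 48.1486 − 0.729 × 0.5189 = 47.7703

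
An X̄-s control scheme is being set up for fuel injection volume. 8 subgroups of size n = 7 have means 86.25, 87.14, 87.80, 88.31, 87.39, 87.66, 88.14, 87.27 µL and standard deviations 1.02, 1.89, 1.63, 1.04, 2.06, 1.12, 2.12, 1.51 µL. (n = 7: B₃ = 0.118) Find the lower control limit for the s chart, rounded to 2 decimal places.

0.18

s̄ = (1.02 + 1.89 + 1.63 + 1.04 + 2.06 + 1.12 + 2.12 + 1.51) / 8 = 1.5488
LCL_s = B₃·s̄ = 0.118 × 1.5488 = 0.1828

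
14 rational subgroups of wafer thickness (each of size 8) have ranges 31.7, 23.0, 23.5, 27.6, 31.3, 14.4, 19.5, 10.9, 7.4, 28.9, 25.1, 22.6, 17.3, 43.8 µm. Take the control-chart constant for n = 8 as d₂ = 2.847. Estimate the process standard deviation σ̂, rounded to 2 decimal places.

8.20

R̄ = (31.7 + 23.0 + 23.5 + 27.6 + 31.3 + 14.4 + 19.5 + 10.9 + 7.4 + 28.9 + 25.1 + 22.6 + 17.3 + 43.8) / 14 = 23.3571
σ̂ = R̄ / d₂ = 23.3571 / 2.847 = 8.2041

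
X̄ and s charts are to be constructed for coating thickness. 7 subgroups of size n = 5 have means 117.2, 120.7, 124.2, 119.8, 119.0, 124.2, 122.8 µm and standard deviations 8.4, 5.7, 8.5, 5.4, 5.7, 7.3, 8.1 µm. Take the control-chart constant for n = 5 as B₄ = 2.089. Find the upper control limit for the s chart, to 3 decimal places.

14.653

s̄ = (8.4 + 5.7 + 8.5 + 5.4 + 5.7 + 7.3 + 8.1) / 7 = 7.0143
UCL_s = B₄·s̄ = 2.089 × 7.0143 = 14.6528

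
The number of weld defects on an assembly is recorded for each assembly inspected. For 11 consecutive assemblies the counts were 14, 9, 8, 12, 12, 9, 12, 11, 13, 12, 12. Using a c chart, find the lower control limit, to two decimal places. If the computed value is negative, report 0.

c̄ = (14 + 9 + 8 + 12 + 12 + 9 + 12 + 11 + 13 + 12 + 12) / 11 = 124 / 11 = 11.2727
LCL = c̄ − 3√c̄ = 11.2727 − 3 × 3.3575 = 1.2003

1.20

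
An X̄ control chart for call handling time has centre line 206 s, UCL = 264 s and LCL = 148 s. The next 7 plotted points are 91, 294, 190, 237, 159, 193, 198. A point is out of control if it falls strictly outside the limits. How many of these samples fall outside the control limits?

Compare each point to [148, 264]: sample 1 = 91 < LCL; sample 2 = 294 > UCL.

2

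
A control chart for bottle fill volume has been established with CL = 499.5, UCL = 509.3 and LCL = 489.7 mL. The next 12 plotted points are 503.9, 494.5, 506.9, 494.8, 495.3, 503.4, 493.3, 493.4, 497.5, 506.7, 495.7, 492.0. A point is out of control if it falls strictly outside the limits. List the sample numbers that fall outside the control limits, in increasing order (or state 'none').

none

All 12 points lie within [489.7, 509.3].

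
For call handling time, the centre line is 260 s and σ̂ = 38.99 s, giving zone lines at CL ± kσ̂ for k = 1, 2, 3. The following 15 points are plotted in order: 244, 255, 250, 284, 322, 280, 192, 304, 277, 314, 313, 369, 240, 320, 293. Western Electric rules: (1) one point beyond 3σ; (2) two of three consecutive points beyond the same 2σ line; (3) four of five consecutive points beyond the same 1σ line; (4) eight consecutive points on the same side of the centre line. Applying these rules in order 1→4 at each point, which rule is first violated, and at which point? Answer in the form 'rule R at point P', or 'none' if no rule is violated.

rule 3 at point 12

Zone of each point (C = within 1σ̂, B = 1σ̂–2σ̂, A = 2σ̂–3σ̂, * = beyond 3σ̂; sign = side of CL): 1:-C, 2:-C, 3:-C, 4:+C, 5:+B, 6:+C, 7:-B, 8:+B, 9:+C, 10:+B, 11:+B, 12:+A, 13:-C, 14:+B, 15:+C
Rule 3 (four of five consecutive points beyond the same 1σ limit) is satisfied at point 12.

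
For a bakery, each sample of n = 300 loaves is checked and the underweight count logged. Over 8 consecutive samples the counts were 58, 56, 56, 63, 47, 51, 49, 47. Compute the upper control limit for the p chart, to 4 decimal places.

0.2442

p̄ = Σdᵢ / (k·n) = 427 / (8 × 300) = 0.17792
UCL = p̄ + 3·√(p̄(1−p̄)/n) = 0.17792 + 3 × √(0.17792×0.82208/300) = 0.17792 + 3 × 0.02208 = 0.24416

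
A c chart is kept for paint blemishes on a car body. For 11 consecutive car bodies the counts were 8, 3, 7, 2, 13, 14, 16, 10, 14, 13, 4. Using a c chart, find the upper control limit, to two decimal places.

c̄ = (8 + 3 + 7 + 2 + 13 + 14 + 16 + 10 + 14 + 13 + 4) / 11 = 104 / 11 = 9.4545
UCL = c̄ + 3√c̄ = 9.4545 + 3 × √9.4545 = 9.4545 + 3 × 3.0748 = 18.6790

18.68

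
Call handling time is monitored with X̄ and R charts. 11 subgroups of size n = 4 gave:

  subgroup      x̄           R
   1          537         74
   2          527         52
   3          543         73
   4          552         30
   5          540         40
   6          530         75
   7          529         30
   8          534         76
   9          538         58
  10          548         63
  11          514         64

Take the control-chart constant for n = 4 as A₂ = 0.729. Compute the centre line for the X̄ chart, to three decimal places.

535.636

X̄̄ = (537 + 527 + 543 + 552 + 540 + 530 + 529 + 534 + 538 + 548 + 514) / 11 = 5892.0000 / 11 = 535.6364
CL = X̄̄ = 535.6364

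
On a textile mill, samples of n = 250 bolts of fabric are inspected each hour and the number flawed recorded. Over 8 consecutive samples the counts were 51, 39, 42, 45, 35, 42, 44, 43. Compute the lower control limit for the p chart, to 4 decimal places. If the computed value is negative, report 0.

0.0991

p̄ = Σdᵢ / (k·n) = 341 / (8 × 250) = 0.17050
LCL = p̄ − 3·√(p̄(1−p̄)/n) = 0.17050 − 3 × 0.02378 = 0.09915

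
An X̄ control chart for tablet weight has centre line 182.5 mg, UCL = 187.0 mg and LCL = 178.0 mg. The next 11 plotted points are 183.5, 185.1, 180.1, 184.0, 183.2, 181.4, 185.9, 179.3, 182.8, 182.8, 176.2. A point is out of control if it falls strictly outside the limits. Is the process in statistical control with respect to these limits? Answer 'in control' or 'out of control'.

out of control

Compare each point to [178.0, 187.0]: sample 11 = 176.2 < LCL.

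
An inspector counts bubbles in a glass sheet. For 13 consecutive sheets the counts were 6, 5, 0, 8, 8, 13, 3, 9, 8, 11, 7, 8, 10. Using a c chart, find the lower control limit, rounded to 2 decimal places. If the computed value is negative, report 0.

c̄ = (6 + 5 + 0 + 8 + 8 + 13 + 3 + 9 + 8 + 11 + 7 + 8 + 10) / 13 = 96 / 13 = 7.3846
LCL = c̄ − 3√c̄ = 7.3846 − 3 × 2.7175 = -0.7678 → 0 (cannot be negative)

0.00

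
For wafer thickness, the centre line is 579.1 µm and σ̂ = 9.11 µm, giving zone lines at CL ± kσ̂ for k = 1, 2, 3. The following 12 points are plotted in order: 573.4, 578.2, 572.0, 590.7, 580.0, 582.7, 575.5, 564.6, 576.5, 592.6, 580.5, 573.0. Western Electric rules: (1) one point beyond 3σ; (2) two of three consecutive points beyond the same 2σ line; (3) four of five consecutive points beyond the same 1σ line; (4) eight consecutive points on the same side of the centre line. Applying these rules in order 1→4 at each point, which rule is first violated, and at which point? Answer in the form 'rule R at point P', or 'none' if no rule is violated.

Zone of each point (C = within 1σ̂, B = 1σ̂–2σ̂, A = 2σ̂–3σ̂, * = beyond 3σ̂; sign = side of CL): 1:-C, 2:-C, 3:-C, 4:+B, 5:+C, 6:+C, 7:-C, 8:-B, 9:-C, 10:+B, 11:+C, 12:-C
No rule fires across all 12 points.

none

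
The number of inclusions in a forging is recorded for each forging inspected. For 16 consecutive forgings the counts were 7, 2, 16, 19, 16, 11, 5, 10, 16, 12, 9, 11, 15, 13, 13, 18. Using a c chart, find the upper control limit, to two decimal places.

22.48

c̄ = (7 + 2 + 16 + 19 + 16 + 11 + 5 + 10 + 16 + 12 + 9 + 11 + 15 + 13 + 13 + 18) / 16 = 193 / 16 = 12.0625
UCL = c̄ + 3√c̄ = 12.0625 + 3 × √12.0625 = 12.0625 + 3 × 3.4731 = 22.4818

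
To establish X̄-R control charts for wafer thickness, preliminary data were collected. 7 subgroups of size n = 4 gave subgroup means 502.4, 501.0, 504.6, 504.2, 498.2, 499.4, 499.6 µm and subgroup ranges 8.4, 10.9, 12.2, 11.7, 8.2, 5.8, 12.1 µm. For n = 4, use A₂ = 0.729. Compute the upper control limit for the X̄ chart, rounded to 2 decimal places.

X̄̄ = (502.4 + 501.0 + 504.6 + 504.2 + 498.2 + 499.4 + 499.6) / 7 = 3509.4000 / 7 = 501.3429
R̄ = (8.4 + 10.9 + 12.2 + 11.7 + 8.2 + 5.8 + 12.1) / 7 = 69.3000 / 7 = 9.9000
UCL = X̄̄ + A₂·R̄ = 501.3429 + 0.729 × 9.9000 = 508.5600

508.56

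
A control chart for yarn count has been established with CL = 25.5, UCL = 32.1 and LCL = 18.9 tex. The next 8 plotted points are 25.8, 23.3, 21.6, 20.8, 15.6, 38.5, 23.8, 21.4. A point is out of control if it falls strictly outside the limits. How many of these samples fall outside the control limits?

2

Compare each point to [18.9, 32.1]: sample 5 = 15.6 < LCL; sample 6 = 38.5 > UCL.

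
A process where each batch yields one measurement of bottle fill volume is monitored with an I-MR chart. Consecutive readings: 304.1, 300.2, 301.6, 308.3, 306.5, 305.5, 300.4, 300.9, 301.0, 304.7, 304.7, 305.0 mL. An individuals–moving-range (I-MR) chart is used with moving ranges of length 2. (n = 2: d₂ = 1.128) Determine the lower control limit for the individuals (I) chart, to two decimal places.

X̄ = (304.1 + 300.2 + 301.6 + 308.3 + 306.5 + 305.5 + 300.4 + 300.9 + 301.0 + 304.7 + 304.7 + 305.0) / 12 = 303.5750
Moving ranges: 3.9, 1.4, 6.7, 1.8, 1.0, 5.1, 0.5, 0.1, 3.7, 0.0, 0.3; M̄R̄ = 24.5000 / 11 = 2.2273
LCL = X̄ − 3·M̄R̄/d₂ = 303.5750 − 3 × 2.2273 / 1.128 = 297.6514

297.65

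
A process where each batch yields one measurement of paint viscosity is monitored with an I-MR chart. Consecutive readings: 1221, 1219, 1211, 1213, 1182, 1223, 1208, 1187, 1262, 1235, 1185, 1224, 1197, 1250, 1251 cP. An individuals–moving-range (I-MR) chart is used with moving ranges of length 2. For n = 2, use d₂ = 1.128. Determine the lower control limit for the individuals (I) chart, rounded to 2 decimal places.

X̄ = (1221 + 1219 + 1211 + 1213 + 1182 + 1223 + 1208 + 1187 + 1262 + 1235 + 1185 + 1224 + 1197 + 1250 + 1251) / 15 = 1217.8667
Moving ranges: 2, 8, 2, 31, 41, 15, 21, 75, 27, 50, 39, 27, 53, 1; M̄R̄ = 392.0000 / 14 = 28.0000
LCL = X̄ − 3·M̄R̄/d₂ = 1217.8667 − 3 × 28.0000 / 1.128 = 1143.3986

1143.40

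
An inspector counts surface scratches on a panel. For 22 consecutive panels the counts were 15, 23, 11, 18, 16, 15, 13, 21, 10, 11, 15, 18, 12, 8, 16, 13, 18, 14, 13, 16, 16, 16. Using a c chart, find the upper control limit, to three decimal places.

c̄ = (15 + 23 + 11 + 18 + 16 + 15 + 13 + 21 + 10 + 11 + 15 + 18 + 12 + 8 + 16 + 13 + 18 + 14 + 13 + 16 + 16 + 16) / 22 = 328 / 22 = 14.9091
UCL = c̄ + 3√c̄ = 14.9091 + 3 × √14.9091 = 14.9091 + 3 × 3.8612 = 26.4928

26.493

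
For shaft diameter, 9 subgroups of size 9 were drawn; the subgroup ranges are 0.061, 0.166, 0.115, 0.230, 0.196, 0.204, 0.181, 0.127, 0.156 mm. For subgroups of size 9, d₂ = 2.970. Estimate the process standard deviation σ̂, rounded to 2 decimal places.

R̄ = (0.061 + 0.166 + 0.115 + 0.230 + 0.196 + 0.204 + 0.181 + 0.127 + 0.156) / 9 = 0.1596
σ̂ = R̄ / d₂ = 0.1596 / 2.970 = 0.0537

0.05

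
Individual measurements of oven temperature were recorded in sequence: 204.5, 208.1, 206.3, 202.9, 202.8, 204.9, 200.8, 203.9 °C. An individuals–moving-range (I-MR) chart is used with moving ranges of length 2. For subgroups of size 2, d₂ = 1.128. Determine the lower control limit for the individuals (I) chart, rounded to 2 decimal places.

197.36

X̄ = (204.5 + 208.1 + 206.3 + 202.9 + 202.8 + 204.9 + 200.8 + 203.9) / 8 = 204.2750
Moving ranges: 3.6, 1.8, 3.4, 0.1, 2.1, 4.1, 3.1; M̄R̄ = 18.2000 / 7 = 2.6000
LCL = X̄ − 3·M̄R̄/d₂ = 204.2750 − 3 × 2.6000 / 1.128 = 197.3601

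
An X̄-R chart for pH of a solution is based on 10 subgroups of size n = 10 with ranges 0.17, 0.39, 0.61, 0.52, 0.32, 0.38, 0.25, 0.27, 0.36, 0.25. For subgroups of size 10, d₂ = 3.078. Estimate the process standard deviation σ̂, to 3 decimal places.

R̄ = (0.17 + 0.39 + 0.61 + 0.52 + 0.32 + 0.38 + 0.25 + 0.27 + 0.36 + 0.25) / 10 = 0.3520
σ̂ = R̄ / d₂ = 0.3520 / 3.078 = 0.1144

0.114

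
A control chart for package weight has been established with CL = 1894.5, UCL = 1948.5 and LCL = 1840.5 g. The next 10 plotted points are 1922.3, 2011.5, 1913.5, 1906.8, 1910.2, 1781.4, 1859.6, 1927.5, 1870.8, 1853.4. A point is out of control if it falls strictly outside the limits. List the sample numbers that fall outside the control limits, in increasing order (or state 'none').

2, 6

Compare each point to [1840.5, 1948.5]: sample 2 = 2011.5 > UCL; sample 6 = 1781.4 < LCL.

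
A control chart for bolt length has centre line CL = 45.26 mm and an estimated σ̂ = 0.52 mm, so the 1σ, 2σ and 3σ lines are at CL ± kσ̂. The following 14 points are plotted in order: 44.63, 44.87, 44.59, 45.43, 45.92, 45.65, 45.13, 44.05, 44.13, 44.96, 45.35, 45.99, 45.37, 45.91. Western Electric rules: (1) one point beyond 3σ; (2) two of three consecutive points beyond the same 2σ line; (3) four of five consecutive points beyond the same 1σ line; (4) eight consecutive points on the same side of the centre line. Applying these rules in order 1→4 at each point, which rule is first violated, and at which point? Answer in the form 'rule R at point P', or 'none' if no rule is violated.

rule 2 at point 9

Zone of each point (C = within 1σ̂, B = 1σ̂–2σ̂, A = 2σ̂–3σ̂, * = beyond 3σ̂; sign = side of CL): 1:-B, 2:-C, 3:-B, 4:+C, 5:+B, 6:+C, 7:-C, 8:-A, 9:-A, 10:-C, 11:+C, 12:+B, 13:+C, 14:+B
Rule 2 (two of three consecutive points beyond the same 2σ limit) is satisfied at point 9.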